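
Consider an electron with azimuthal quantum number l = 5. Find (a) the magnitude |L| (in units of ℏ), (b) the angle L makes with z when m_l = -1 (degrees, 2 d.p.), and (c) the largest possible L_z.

|L| = ℏ√(5·6) = √30 ℏ ≈ 5.477ℏ.
For m_l = -1: cos θ = -1/√30, θ ≈ 100.52°.
L_z,max = lℏ = 5ℏ.

|L| = √30 ℏ ≈ 5.477ℏ; θ(m_l=-1) ≈ 100.52°; L_z,max = 5ℏ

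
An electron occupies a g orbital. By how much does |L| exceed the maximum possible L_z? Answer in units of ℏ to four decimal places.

|L| − L_z,max ≈ 0.4721ℏ

For a g orbital, l = 4.
|L| = 2√5 ℏ ≈ 4.4721ℏ, while L_z,max = lℏ = 4ℏ.
The difference is (2√5 − 4)ℏ ≈ 0.4721ℏ.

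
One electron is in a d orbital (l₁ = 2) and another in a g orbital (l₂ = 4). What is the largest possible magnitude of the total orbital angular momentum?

L runs from |2 − 4| = 2 to 2 + 4 = 6.
So L can be 2, 3, 4, 5, 6.
The largest magnitude corresponds to L = 6: |L_tot| = ℏ√(6·7) = √42 ℏ.

|L_tot|_max = √42 ℏ ≈ 6.481ℏ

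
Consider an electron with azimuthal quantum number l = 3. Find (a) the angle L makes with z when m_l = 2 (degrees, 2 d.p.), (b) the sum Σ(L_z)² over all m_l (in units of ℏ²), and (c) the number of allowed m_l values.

θ(m_l=2) ≈ 54.74°; Σ(L_z)² = 28 ℏ²; 7 values

For m_l = 2: cos θ = 2/√12, θ ≈ 54.74°.
Σ m_l² = 28, so Σ(L_z)² = 28 ℏ².
There are 2l+1 = 7 values of m_l.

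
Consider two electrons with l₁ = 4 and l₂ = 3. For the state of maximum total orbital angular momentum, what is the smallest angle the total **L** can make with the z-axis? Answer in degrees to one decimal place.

By the triangle rule, |l₁ − l₂| ≤ L ≤ l₁ + l₂.
L ∈ {1, 2, 3, 4, 5, 6, 7}.
The maximum is L = 7, with |L_tot| = ℏ√(7·8) = 2√14 ℏ.
The minimum angle with z is arccos(7/√56) ≈ 20.7°.

θ_min ≈ 20.7°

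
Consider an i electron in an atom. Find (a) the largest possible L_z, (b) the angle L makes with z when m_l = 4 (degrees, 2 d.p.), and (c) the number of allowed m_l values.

I corresponds to l = 6.
L_z,max = lℏ = 6ℏ.
For m_l = 4: cos θ = 4/√42, θ ≈ 51.89°.
There are 2l+1 = 13 values of m_l.

L_z,max = 6ℏ; θ(m_l=4) ≈ 51.89°; 13 values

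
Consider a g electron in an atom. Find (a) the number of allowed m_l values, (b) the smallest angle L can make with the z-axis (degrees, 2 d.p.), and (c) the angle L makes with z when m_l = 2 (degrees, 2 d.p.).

9 values; θ_min ≈ 26.57°; θ(m_l=2) ≈ 63.43°

For a g orbital, l = 4.
There are 2l+1 = 9 values of m_l.
cos θ_min = 4/√20, so θ_min ≈ 26.57°.
For m_l = 2: cos θ = 2/√20, θ ≈ 63.43°.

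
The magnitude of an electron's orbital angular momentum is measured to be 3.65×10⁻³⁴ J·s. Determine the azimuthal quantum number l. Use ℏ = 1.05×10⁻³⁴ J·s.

In units of ℏ, |L| ≈ 3.476.
l(l+1) ≈ 3.476² ≈ 12.08, so l = 3.

l = 3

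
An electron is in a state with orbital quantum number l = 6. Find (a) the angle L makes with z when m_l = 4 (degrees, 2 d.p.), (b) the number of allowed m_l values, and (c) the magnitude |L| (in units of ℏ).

For m_l = 4: cos θ = 4/√42, θ ≈ 51.89°.
There are 2l+1 = 13 values of m_l.
|L| = ℏ√(6·7) = √42 ℏ ≈ 6.481ℏ.

θ(m_l=4) ≈ 51.89°; 13 values; |L| = √42 ℏ ≈ 6.481ℏ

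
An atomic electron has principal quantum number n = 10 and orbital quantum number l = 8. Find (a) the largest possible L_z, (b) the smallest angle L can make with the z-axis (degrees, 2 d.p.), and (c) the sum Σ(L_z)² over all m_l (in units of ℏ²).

L_z,max = lℏ = 8ℏ.
cos θ_min = 8/√72, so θ_min ≈ 19.47°.
Σ m_l² = 408, so Σ(L_z)² = 408 ℏ².

L_z,max = 8ℏ; θ_min ≈ 19.47°; Σ(L_z)² = 408 ℏ²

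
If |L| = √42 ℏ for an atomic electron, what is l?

l = 6

Since |L|² = l(l+1)ℏ², l(l+1) = 42.
l² + l − 42 = 0 ⇒ l = 6.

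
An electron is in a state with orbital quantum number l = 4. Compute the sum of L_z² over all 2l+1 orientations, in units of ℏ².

m_l runs from −4 to 4, i.e. {-4, -3, -2, -1, 0, 1, 2, 3, 4}.
Σ m_l² = 2·(1 + 4 + 9 + 16) = 60.

Σ(L_z)² = 60 ℏ²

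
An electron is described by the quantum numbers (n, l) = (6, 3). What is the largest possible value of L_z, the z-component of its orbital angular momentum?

L_z = m_l ℏ with m_l ∈ {−3, …, 3}; the maximum is m_l = 3.

L_z,max = 3ℏ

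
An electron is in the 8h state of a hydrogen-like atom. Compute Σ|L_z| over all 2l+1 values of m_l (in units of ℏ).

For 8h, l = 5.
m_l ∈ {-5, -4, -3, -2, -1, 0, 1, 2, 3, 4, 5}.
Σ|m_l| = 2·5(5+1)/2 = 30.

Σ|L_z| = 30 ℏ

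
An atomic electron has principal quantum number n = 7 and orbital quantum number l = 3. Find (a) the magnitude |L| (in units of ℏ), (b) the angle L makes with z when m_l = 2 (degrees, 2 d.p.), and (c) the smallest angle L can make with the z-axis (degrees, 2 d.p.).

|L| = 2√3 ℏ ≈ 3.464ℏ; θ(m_l=2) ≈ 54.74°; θ_min ≈ 30.00°

|L| = ℏ√(3·4) = 2√3 ℏ ≈ 3.464ℏ.
For m_l = 2: cos θ = 2/√12, θ ≈ 54.74°.
cos θ_min = 3/√12, so θ_min ≈ 30.00°.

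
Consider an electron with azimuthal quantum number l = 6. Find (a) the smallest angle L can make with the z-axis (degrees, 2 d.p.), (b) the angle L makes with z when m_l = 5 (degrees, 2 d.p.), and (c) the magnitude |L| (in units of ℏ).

cos θ_min = 6/√42, so θ_min ≈ 22.21°.
For m_l = 5: cos θ = 5/√42, θ ≈ 39.51°.
|L| = ℏ√(6·7) = √42 ℏ ≈ 6.481ℏ.

θ_min ≈ 22.21°; θ(m_l=5) ≈ 39.51°; |L| = √42 ℏ ≈ 6.481ℏ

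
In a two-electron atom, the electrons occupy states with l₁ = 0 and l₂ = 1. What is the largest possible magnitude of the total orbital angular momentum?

|L_tot|_max = √2 ℏ ≈ 1.414ℏ

L runs from |0 − 1| = 1 to 0 + 1 = 1.
L ∈ {1}.
The largest magnitude corresponds to L = 1: |L_tot| = ℏ√(1·2) = √2 ℏ.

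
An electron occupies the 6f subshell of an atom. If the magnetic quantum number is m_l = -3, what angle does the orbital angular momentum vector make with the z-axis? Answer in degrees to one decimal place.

θ ≈ 150.0°

For 6f, l = 3.
|L|² = l(l+1)ℏ² = 12ℏ², so |L| = 2√3 ℏ.
L_z = m_l ℏ = −3ℏ.
cos θ = L_z/|L| = -3/√12, so θ ≈ 150.0°.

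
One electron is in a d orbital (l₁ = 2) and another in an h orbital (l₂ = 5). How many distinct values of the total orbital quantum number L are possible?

5

By the triangle rule, |l₁ − l₂| ≤ L ≤ l₁ + l₂.
L ∈ {3, 4, 5, 6, 7}.
That is 5 values.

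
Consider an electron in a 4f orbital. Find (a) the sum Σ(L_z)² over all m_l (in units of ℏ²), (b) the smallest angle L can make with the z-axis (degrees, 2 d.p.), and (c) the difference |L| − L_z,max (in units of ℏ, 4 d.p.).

Σ(L_z)² = 28 ℏ²; θ_min ≈ 30.00°; |L|−L_z,max ≈ 0.4641ℏ

4f means n = 4, l = 3.
Σ m_l² = 28, so Σ(L_z)² = 28 ℏ².
cos θ_min = 3/√12, so θ_min ≈ 30.00°.
|L| − L_z,max = (2√3 − 3)ℏ ≈ 0.4641ℏ.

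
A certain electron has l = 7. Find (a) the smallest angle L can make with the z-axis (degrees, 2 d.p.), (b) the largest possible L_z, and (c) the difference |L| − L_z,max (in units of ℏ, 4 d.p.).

cos θ_min = 7/√56, so θ_min ≈ 20.70°.
L_z,max = lℏ = 7ℏ.
|L| − L_z,max = (2√14 − 7)ℏ ≈ 0.4833ℏ.

θ_min ≈ 20.70°; L_z,max = 7ℏ; |L|−L_z,max ≈ 0.4833ℏ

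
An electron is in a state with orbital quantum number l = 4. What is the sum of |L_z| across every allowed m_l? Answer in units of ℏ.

m_l runs from −4 to 4, i.e. {-4, -3, -2, -1, 0, 1, 2, 3, 4}.
Σ|m_l| = 2(1+2+…+4) = 20.

Σ|L_z| = 20 ℏ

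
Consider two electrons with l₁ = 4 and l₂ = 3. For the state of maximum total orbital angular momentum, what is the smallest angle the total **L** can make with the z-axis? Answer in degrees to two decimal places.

L runs from |4 − 3| = 1 to 4 + 3 = 7.
Allowed values: L = 1, 2, 3, 4, 5, 6, 7.
The maximum is L = 7, with |L_tot| = ℏ√(7·8) = 2√14 ℏ.
The minimum angle with z is arccos(7/√56) ≈ 20.70°.

θ_min ≈ 20.70°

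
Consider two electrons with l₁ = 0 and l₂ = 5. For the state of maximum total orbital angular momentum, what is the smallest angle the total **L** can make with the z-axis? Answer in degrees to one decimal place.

L runs from |0 − 5| = 5 to 0 + 5 = 5.
L ∈ {5}.
The maximum is L = 5, with |L_tot| = ℏ√(5·6) = √30 ℏ.
The minimum angle with z is arccos(5/√30) ≈ 24.1°.

θ_min ≈ 24.1°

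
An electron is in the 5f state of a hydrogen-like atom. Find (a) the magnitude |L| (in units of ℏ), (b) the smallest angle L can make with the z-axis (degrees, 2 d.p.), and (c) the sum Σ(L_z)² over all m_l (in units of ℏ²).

|L| = 2√3 ℏ ≈ 3.464ℏ; θ_min ≈ 30.00°; Σ(L_z)² = 28 ℏ²

For 5f, l = 3.
|L| = ℏ√(3·4) = 2√3 ℏ ≈ 3.464ℏ.
cos θ_min = 3/√12, so θ_min ≈ 30.00°.
Σ m_l² = 28, so Σ(L_z)² = 28 ℏ².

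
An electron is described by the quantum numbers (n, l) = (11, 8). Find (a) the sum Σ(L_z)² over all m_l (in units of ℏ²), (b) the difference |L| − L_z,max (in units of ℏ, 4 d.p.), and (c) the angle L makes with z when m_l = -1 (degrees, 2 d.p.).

Σ(L_z)² = 408 ℏ²; |L|−L_z,max ≈ 0.4853ℏ; θ(m_l=-1) ≈ 96.77°

Σ m_l² = 408, so Σ(L_z)² = 408 ℏ².
|L| − L_z,max = (6√2 − 8)ℏ ≈ 0.4853ℏ.
For m_l = -1: cos θ = -1/√72, θ ≈ 96.77°.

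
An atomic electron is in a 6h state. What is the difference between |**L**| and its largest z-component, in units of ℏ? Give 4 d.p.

For 6h, l = 5.
|L| = √30 ℏ ≈ 5.4772ℏ, while L_z,max = lℏ = 5ℏ.
The difference is (√30 − 5)ℏ ≈ 0.4772ℏ.

|L| − L_z,max ≈ 0.4772ℏ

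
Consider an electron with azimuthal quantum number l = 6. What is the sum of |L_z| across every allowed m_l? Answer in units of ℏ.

m_l runs from −6 to 6, i.e. {-6, -5, -4, -3, -2, -1, 0, 1, 2, 3, 4, 5, 6}.
Σ|m_l| = l(l+1) = 42.

Σ|L_z| = 42 ℏ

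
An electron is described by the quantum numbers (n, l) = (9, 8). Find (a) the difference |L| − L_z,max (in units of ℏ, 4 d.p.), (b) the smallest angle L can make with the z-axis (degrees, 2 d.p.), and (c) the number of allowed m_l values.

|L|−L_z,max ≈ 0.4853ℏ; θ_min ≈ 19.47°; 17 values

|L| − L_z,max = (6√2 − 8)ℏ ≈ 0.4853ℏ.
cos θ_min = 8/√72, so θ_min ≈ 19.47°.
There are 2l+1 = 17 values of m_l.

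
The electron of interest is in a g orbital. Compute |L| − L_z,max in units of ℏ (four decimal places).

|L| − L_z,max ≈ 0.4721ℏ

For a g orbital, l = 4.
|L| = 2√5 ℏ ≈ 4.4721ℏ, while L_z,max = lℏ = 4ℏ.
The difference is (2√5 − 4)ℏ ≈ 0.4721ℏ.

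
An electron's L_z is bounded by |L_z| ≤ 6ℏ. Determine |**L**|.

The maximum L_z equals lℏ, giving l = 6.
|L| = ℏ√(l(l+1)) = √42 ℏ.

|L| = √42 ℏ ≈ 6.481ℏ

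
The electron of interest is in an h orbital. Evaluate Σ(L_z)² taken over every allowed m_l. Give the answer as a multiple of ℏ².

H corresponds to l = 5.
m_l runs from −5 to 5, i.e. {-5, -4, -3, -2, -1, 0, 1, 2, 3, 4, 5}.
Summing m² from −5 to 5: Σ m_l² = 110.

Σ(L_z)² = 110 ℏ²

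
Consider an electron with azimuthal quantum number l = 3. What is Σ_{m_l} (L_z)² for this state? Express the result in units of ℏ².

The allowed m_l values are -3, -2, -1, 0, 1, 2, 3.
Σ m_l² = l(l+1)(2l+1)/3 = 3·4·7/3 = 28.

Σ(L_z)² = 28 ℏ²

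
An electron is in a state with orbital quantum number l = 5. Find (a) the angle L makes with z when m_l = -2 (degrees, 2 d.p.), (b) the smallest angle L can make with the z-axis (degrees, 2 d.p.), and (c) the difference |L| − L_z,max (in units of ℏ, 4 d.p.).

θ(m_l=-2) ≈ 111.42°; θ_min ≈ 24.09°; |L|−L_z,max ≈ 0.4772ℏ

For m_l = -2: cos θ = -2/√30, θ ≈ 111.42°.
cos θ_min = 5/√30, so θ_min ≈ 24.09°.
|L| − L_z,max = (√30 − 5)ℏ ≈ 0.4772ℏ.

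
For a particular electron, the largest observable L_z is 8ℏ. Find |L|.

Since max m_l = l, l = 8.
|L| = ℏ√(l(l+1)) = 6√2 ℏ.

|L| = 6√2 ℏ ≈ 8.485ℏ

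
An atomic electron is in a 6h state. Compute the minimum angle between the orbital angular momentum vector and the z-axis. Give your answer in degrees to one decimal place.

6h means n = 6, l = 5.
|L| = ℏ√(l(l+1)) = √30 ℏ.
The smallest angle corresponds to the largest L_z, i.e. m_l = l = 5, giving L_z = 5ℏ.
cos θ_min = 5/√30, so θ_min ≈ 24.1°.

θ_min ≈ 24.1°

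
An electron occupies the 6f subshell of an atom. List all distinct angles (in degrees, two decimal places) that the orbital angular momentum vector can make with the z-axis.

The 6f subshell has l = 3.
|L| = ℏ√(l(l+1)) = 2√3 ℏ.
cos θ = m_l/√12 for each m_l ∈ {-3, -2, -1, 0, 1, 2, 3}.

θ ∈ {30.00°, 54.74°, 73.22°, 90.00°, 106.78°, 125.26°, 150.00°}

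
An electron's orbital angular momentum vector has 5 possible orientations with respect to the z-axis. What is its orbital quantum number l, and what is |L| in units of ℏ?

l = 2, |L| = √6 ℏ ≈ 2.449ℏ

Since there are 2l+1 = 5 values of m_l, l = 2.
|L| = ℏ√(l(l+1)) = ℏ√(2·3) = √6 ℏ.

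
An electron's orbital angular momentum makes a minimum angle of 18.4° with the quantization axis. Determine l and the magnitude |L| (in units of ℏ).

At minimum angle, m_l = l, so cos θ = l/√(l(l+1)); cos²θ = l/(l+1) = 0.9004.
l = cos²θ/sin²θ ≈ 9.
Then |L| = ℏ√(9·10) = 3√10 ℏ.

l = 9, |L| = 3√10 ℏ ≈ 9.487ℏ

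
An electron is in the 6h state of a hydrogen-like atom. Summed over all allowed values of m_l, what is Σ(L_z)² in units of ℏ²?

The 6h subshell has l = 5.
m_l runs from −5 to 5, i.e. {-5, -4, -3, -2, -1, 0, 1, 2, 3, 4, 5}.
Summing m² from −5 to 5: Σ m_l² = 110.

Σ(L_z)² = 110 ℏ²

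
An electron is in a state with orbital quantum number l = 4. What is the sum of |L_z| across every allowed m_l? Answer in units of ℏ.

Σ|L_z| = 20 ℏ

m_l runs from −4 to 4, i.e. {-4, -3, -2, -1, 0, 1, 2, 3, 4}.
Σ|m_l| = 2·4(4+1)/2 = 20.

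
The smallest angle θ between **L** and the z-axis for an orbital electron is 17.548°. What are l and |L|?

At minimum angle, m_l = l, so cos θ = l/√(l(l+1)); cos²θ = l/(l+1) = 0.9091.
Thus l = 0.9091/(1 − 0.9091) ≈ 10.
Then |L| = ℏ√(10·11) = √110 ℏ.

l = 10, |L| = √110 ℏ ≈ 10.488ℏ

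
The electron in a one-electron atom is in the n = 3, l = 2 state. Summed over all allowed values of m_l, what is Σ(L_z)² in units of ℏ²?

Σ(L_z)² = 10 ℏ²

m_l runs from −2 to 2, i.e. {-2, -1, 0, 1, 2}.
Σ m_l² = 2·(1 + 4) = 10.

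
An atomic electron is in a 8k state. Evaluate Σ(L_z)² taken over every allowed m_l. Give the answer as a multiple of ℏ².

Σ(L_z)² = 280 ℏ²

For 8k, l = 7.
m_l ∈ {-7, -6, -5, -4, -3, -2, -1, 0, 1, 2, 3, 4, 5, 6, 7}.
Summing m² from −7 to 7: Σ m_l² = 280.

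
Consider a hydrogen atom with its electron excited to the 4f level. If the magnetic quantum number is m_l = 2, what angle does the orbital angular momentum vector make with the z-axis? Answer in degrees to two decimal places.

θ ≈ 54.74°

The 4f level has l = 3.
|L| = √(l(l+1)) ℏ = 2√3 ℏ.
L_z = m_l ℏ = 2ℏ.
cos θ = L_z/|L| = 2/√12, so θ ≈ 54.74°.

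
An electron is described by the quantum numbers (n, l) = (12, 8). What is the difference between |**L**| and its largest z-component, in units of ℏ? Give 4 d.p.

|L| = 6√2 ℏ ≈ 8.4853ℏ, while L_z,max = lℏ = 8ℏ.
The difference is (6√2 − 8)ℏ ≈ 0.4853ℏ.

|L| − L_z,max ≈ 0.4853ℏ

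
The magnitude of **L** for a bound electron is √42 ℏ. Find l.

(|L|/ℏ)² = l(l+1) = 42.
The positive root is l = 6.

l = 6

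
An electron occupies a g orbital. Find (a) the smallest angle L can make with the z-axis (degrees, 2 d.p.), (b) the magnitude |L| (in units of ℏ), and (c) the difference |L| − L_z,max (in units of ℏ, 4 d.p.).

The letter g corresponds to l = 4.
cos θ_min = 4/√20, so θ_min ≈ 26.57°.
|L| = ℏ√(4·5) = 2√5 ℏ ≈ 4.472ℏ.
|L| − L_z,max = (2√5 − 4)ℏ ≈ 0.4721ℏ.

θ_min ≈ 26.57°; |L| = 2√5 ℏ ≈ 4.472ℏ; |L|−L_z,max ≈ 0.4721ℏ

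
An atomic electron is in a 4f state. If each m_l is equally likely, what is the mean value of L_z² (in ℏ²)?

The 4f subshell has l = 3.
The allowed m_l values are -3, -2, -1, 0, 1, 2, 3.
⟨L_z²⟩ = ℏ²·(Σ m_l²)/(2l+1) = ℏ²·28/7 = 4ℏ².

⟨L_z²⟩ = 4 ℏ²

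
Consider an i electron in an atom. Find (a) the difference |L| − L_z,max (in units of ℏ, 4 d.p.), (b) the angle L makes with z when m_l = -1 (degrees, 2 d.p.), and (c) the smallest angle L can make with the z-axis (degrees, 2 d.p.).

|L|−L_z,max ≈ 0.4807ℏ; θ(m_l=-1) ≈ 98.88°; θ_min ≈ 22.21°

An i state has l = 6.
|L| − L_z,max = (√42 − 6)ℏ ≈ 0.4807ℏ.
For m_l = -1: cos θ = -1/√42, θ ≈ 98.88°.
cos θ_min = 6/√42, so θ_min ≈ 22.21°.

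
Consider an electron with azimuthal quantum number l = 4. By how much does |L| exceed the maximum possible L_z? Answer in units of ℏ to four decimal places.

|L| − L_z,max ≈ 0.4721ℏ

|L| = 2√5 ℏ ≈ 4.4721ℏ, while L_z,max = lℏ = 4ℏ.
The difference is (2√5 − 4)ℏ ≈ 0.4721ℏ.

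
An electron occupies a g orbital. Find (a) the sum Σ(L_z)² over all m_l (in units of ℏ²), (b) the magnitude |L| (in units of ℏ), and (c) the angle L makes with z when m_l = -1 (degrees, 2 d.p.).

For a g orbital, l = 4.
Σ m_l² = 60, so Σ(L_z)² = 60 ℏ².
|L| = ℏ√(4·5) = 2√5 ℏ ≈ 4.472ℏ.
For m_l = -1: cos θ = -1/√20, θ ≈ 102.92°.

Σ(L_z)² = 60 ℏ²; |L| = 2√5 ℏ ≈ 4.472ℏ; θ(m_l=-1) ≈ 102.92°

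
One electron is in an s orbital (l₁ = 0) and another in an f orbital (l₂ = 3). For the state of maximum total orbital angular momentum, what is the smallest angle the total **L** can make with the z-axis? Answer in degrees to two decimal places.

By the triangle rule, |l₁ − l₂| ≤ L ≤ l₁ + l₂.
So L can be 3.
The maximum is L = 3, with |L_tot| = ℏ√(3·4) = 2√3 ℏ.
The minimum angle with z is arccos(3/√12) ≈ 30.00°.

θ_min ≈ 30.00°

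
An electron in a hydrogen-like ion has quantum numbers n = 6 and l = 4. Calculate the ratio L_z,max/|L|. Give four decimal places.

L_z,max/|L| = 0.8944

|L| = 2√5 ℏ ≈ 4.4721ℏ, while L_z,max = lℏ = 4ℏ.
L_z,max/|L| = 4/√20 = 0.8944.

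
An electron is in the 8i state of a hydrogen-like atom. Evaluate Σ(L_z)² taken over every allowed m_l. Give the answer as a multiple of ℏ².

Σ(L_z)² = 182 ℏ²

The 8i subshell has l = 6.
m_l runs from −6 to 6, i.e. {-6, -5, -4, -3, -2, -1, 0, 1, 2, 3, 4, 5, 6}.
Σ m_l² = l(l+1)(2l+1)/3 = 6·7·13/3 = 182.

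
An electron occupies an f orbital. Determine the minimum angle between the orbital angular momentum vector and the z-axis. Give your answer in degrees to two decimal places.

θ_min ≈ 30.00°

An f state has l = 3.
|L|² = l(l+1)ℏ² = 12ℏ², so |L| = 2√3 ℏ.
The smallest angle corresponds to the largest L_z, i.e. m_l = l = 3, giving L_z = 3ℏ.
cos θ_min = 3/√12, so θ_min ≈ 30.00°.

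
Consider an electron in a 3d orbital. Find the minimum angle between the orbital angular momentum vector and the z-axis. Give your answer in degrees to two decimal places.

The 3d subshell has l = 2.
|L| = √(l(l+1)) ℏ = √6 ℏ.
The smallest angle corresponds to the largest L_z, i.e. m_l = l = 2, giving L_z = 2ℏ.
cos θ_min = 2/√6, so θ_min ≈ 35.26°.

θ_min ≈ 35.26°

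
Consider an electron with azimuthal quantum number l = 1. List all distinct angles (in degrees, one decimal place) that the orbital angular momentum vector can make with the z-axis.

|L| = ℏ√(l(l+1)) = √2 ℏ.
cos θ = m_l/√2 for each m_l ∈ {-1, 0, 1}.

θ ∈ {45.0°, 90.0°, 135.0°}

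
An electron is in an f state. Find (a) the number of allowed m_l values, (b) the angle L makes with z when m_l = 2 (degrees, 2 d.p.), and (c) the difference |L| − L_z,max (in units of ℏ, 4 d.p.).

7 values; θ(m_l=2) ≈ 54.74°; |L|−L_z,max ≈ 0.4641ℏ

The letter f corresponds to l = 3.
There are 2l+1 = 7 values of m_l.
For m_l = 2: cos θ = 2/√12, θ ≈ 54.74°.
|L| − L_z,max = (2√3 − 3)ℏ ≈ 0.4641ℏ.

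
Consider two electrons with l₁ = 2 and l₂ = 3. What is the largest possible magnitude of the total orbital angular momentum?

|L_tot|_max = √30 ℏ ≈ 5.477ℏ

Angular momentum addition gives L = |l₁ − l₂|, …, l₁ + l₂.
Allowed values: L = 1, 2, 3, 4, 5.
The largest magnitude corresponds to L = 5: |L_tot| = ℏ√(5·6) = √30 ℏ.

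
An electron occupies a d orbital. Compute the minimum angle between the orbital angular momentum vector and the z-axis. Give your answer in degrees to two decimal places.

θ_min ≈ 35.26°

The letter d corresponds to l = 2.
|L| = √(l(l+1)) ℏ = √6 ℏ.
The smallest angle corresponds to the largest L_z, i.e. m_l = l = 2, giving L_z = 2ℏ.
cos θ_min = 2/√6, so θ_min ≈ 35.26°.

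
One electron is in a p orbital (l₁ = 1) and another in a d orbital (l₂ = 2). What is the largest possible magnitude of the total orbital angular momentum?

The total orbital quantum number L ranges from |l₁ − l₂| to l₁ + l₂ in integer steps.
So L can be 1, 2, 3.
The largest magnitude corresponds to L = 3: |L_tot| = ℏ√(3·4) = 2√3 ℏ.

|L_tot|_max = 2√3 ℏ ≈ 3.464ℏ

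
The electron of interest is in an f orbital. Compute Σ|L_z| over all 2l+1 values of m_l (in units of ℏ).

For an f orbital, l = 3.
m_l runs from −3 to 3, i.e. {-3, -2, -1, 0, 1, 2, 3}.
Σ|m_l| = l(l+1) = 12.

Σ|L_z| = 12 ℏ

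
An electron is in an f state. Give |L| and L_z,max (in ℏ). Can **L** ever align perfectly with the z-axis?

No: L_z,max = 3ℏ < |L| = 2√3 ℏ ≈ 3.464ℏ

For an f orbital, l = 3.
|L| = 2√3 ℏ ≈ 3.4641ℏ, while L_z,max = lℏ = 3ℏ.
Since |L| > L_z,max, the vector can never point exactly along z; the closest it comes is θ_min = arccos(3/√12) ≈ 30.0°.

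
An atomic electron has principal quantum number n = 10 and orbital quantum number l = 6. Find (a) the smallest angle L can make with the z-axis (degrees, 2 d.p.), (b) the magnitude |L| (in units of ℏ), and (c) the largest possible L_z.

cos θ_min = 6/√42, so θ_min ≈ 22.21°.
|L| = ℏ√(6·7) = √42 ℏ ≈ 6.481ℏ.
L_z,max = lℏ = 6ℏ.

θ_min ≈ 22.21°; |L| = √42 ℏ ≈ 6.481ℏ; L_z,max = 6ℏ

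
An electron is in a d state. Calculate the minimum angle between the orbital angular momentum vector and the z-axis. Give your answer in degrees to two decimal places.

θ_min ≈ 35.26°

A d state has l = 2.
|L| = ℏ√(l(l+1)) = √6 ℏ.
The smallest angle corresponds to the largest L_z, i.e. m_l = l = 2, giving L_z = 2ℏ.
cos θ_min = 2/√6, so θ_min ≈ 35.26°.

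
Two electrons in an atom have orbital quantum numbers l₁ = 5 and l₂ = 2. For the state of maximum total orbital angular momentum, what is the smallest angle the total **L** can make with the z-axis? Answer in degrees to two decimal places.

The total orbital quantum number L ranges from |l₁ − l₂| to l₁ + l₂ in integer steps.
So L can be 3, 4, 5, 6, 7.
The maximum is L = 7, with |L_tot| = ℏ√(7·8) = 2√14 ℏ.
The minimum angle with z is arccos(7/√56) ≈ 20.70°.

θ_min ≈ 20.70°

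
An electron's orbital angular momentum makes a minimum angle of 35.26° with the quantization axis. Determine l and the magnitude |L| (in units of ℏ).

cos²θ_min = l/(l+1) = 0.6667.
l = cos²θ/sin²θ ≈ 2.
Then |L| = ℏ√(2·3) = √6 ℏ.

l = 2, |L| = √6 ℏ ≈ 2.449ℏ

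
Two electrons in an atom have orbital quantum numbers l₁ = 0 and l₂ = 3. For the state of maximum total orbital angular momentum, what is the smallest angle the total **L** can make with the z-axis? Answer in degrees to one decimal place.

θ_min ≈ 30.0°

L runs from |0 − 3| = 3 to 0 + 3 = 3.
Allowed values: L = 3.
The maximum is L = 3, with |L_tot| = ℏ√(3·4) = 2√3 ℏ.
The minimum angle with z is arccos(3/√12) ≈ 30.0°.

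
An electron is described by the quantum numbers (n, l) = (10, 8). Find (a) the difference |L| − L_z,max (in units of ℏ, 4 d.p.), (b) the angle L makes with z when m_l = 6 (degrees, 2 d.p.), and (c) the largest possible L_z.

|L| − L_z,max = (6√2 − 8)ℏ ≈ 0.4853ℏ.
For m_l = 6: cos θ = 6/√72, θ ≈ 45.00°.
L_z,max = lℏ = 8ℏ.

|L|−L_z,max ≈ 0.4853ℏ; θ(m_l=6) ≈ 45.00°; L_z,max = 8ℏ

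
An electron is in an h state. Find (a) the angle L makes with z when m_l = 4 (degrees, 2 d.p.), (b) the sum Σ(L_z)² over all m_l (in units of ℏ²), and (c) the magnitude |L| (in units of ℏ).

θ(m_l=4) ≈ 43.09°; Σ(L_z)² = 110 ℏ²; |L| = √30 ℏ ≈ 5.477ℏ

For an h orbital, l = 5.
For m_l = 4: cos θ = 4/√30, θ ≈ 43.09°.
Σ m_l² = 110, so Σ(L_z)² = 110 ℏ².
|L| = ℏ√(5·6) = √30 ℏ ≈ 5.477ℏ.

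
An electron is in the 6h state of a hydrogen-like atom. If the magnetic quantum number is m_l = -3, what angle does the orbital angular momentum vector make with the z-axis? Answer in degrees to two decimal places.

θ ≈ 123.21°

For 6h, l = 5.
|L| = √(l(l+1)) ℏ = √30 ℏ.
L_z = m_l ℏ = −3ℏ.
cos θ = L_z/|L| = -3/√30, so θ ≈ 123.21°.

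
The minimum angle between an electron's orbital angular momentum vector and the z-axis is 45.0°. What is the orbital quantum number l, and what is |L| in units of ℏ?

cos²θ_min = l/(l+1) = 0.5000.
Solving: l = 1.
Then |L| = ℏ√(1·2) = √2 ℏ.

l = 1, |L| = √2 ℏ ≈ 1.414ℏ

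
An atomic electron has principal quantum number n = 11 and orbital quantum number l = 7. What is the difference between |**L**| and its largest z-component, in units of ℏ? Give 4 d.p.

|L| − L_z,max ≈ 0.4833ℏ

|L| = 2√14 ℏ ≈ 7.4833ℏ, while L_z,max = lℏ = 7ℏ.
The difference is (2√14 − 7)ℏ ≈ 0.4833ℏ.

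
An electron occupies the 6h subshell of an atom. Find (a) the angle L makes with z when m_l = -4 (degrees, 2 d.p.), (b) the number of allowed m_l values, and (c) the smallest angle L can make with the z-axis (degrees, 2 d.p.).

θ(m_l=-4) ≈ 136.91°; 11 values; θ_min ≈ 24.09°

For 6h, l = 5.
For m_l = -4: cos θ = -4/√30, θ ≈ 136.91°.
There are 2l+1 = 11 values of m_l.
cos θ_min = 5/√30, so θ_min ≈ 24.09°.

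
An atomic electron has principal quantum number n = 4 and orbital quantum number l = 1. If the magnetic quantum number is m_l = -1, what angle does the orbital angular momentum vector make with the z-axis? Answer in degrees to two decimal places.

|L|² = l(l+1)ℏ² = 2ℏ², so |L| = √2 ℏ.
L_z = m_l ℏ = −1ℏ.
cos θ = L_z/|L| = -1/√2, so θ ≈ 135.00°.

θ ≈ 135.00°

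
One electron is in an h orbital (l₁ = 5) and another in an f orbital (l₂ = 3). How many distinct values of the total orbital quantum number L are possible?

7

Angular momentum addition gives L = |l₁ − l₂|, …, l₁ + l₂.
Allowed values: L = 2, 3, 4, 5, 6, 7, 8.
That is 7 values.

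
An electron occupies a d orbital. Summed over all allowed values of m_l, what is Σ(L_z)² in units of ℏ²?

A d state has l = 2.
The allowed m_l values are -2, -1, 0, 1, 2.
Σ m_l² = 2·(1 + 4) = 10.

Σ(L_z)² = 10 ℏ²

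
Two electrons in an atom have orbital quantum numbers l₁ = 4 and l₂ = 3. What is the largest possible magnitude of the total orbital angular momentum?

|L_tot|_max = 2√14 ℏ ≈ 7.483ℏ

The total orbital quantum number L ranges from |l₁ − l₂| to l₁ + l₂ in integer steps.
Allowed values: L = 1, 2, 3, 4, 5, 6, 7.
The largest magnitude corresponds to L = 7: |L_tot| = ℏ√(7·8) = 2√14 ℏ.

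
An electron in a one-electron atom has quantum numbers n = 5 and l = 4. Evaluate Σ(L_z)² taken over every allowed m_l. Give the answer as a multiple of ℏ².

Σ(L_z)² = 60 ℏ²

m_l ∈ {-4, -3, -2, -1, 0, 1, 2, 3, 4}.
Σ m_l² = 2·(1 + 4 + 9 + 16) = 60.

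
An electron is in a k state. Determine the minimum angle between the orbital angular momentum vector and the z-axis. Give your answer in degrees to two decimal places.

θ_min ≈ 20.70°

A k state has l = 7.
|L| = √(l(l+1)) ℏ = 2√14 ℏ.
The smallest angle corresponds to the largest L_z, i.e. m_l = l = 7, giving L_z = 7ℏ.
cos θ_min = 7/√56, so θ_min ≈ 20.70°.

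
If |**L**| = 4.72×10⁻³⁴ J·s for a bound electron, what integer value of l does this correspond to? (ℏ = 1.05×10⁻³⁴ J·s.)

l = 4

Dividing by ℏ: |L|/ℏ ≈ 4.495.
l(l+1) ≈ 4.495² ≈ 20.21, so l = 4.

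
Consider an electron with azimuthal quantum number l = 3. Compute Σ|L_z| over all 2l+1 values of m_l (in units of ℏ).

Σ|L_z| = 12 ℏ

The allowed m_l values are -3, -2, -1, 0, 1, 2, 3.
Σ|m_l| = 2(1+2+…+3) = 12.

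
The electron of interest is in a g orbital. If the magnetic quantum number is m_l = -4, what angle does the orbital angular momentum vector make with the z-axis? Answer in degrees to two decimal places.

θ ≈ 153.43°

For a g orbital, l = 4.
|L| = ℏ√(l(l+1)) = 2√5 ℏ.
L_z = m_l ℏ = −4ℏ.
cos θ = L_z/|L| = -4/√20, so θ ≈ 153.43°.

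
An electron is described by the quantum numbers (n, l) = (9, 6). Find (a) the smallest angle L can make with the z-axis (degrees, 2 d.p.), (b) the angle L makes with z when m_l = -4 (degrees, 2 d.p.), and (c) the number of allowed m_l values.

θ_min ≈ 22.21°; θ(m_l=-4) ≈ 128.11°; 13 values

cos θ_min = 6/√42, so θ_min ≈ 22.21°.
For m_l = -4: cos θ = -4/√42, θ ≈ 128.11°.
There are 2l+1 = 13 values of m_l.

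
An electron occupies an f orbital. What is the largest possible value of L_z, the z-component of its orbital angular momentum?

L_z,max = 3ℏ

An f state has l = 3.
L_z = m_l ℏ with m_l ∈ {−3, …, 3}; the maximum is m_l = 3.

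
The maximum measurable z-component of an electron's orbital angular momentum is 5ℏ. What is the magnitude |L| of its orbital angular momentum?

|L| = √30 ℏ ≈ 5.477ℏ

The maximum L_z equals lℏ, giving l = 5.
|L| = ℏ√(l(l+1)) = √30 ℏ.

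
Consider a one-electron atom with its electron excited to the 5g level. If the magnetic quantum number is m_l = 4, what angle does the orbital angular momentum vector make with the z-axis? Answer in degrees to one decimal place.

θ ≈ 26.6°

The 5g level has l = 4.
|L| = √(l(l+1)) ℏ = 2√5 ℏ.
L_z = m_l ℏ = 4ℏ.
cos θ = L_z/|L| = 4/√20, so θ ≈ 26.6°.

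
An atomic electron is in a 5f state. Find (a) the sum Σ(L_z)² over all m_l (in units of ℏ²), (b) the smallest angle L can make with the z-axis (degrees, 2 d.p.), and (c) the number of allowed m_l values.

For 5f, l = 3.
Σ m_l² = 28, so Σ(L_z)² = 28 ℏ².
cos θ_min = 3/√12, so θ_min ≈ 30.00°.
There are 2l+1 = 7 values of m_l.

Σ(L_z)² = 28 ℏ²; θ_min ≈ 30.00°; 7 values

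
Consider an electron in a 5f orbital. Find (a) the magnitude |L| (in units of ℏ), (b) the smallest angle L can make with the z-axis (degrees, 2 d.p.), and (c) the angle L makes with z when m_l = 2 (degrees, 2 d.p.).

5f means n = 5, l = 3.
|L| = ℏ√(3·4) = 2√3 ℏ ≈ 3.464ℏ.
cos θ_min = 3/√12, so θ_min ≈ 30.00°.
For m_l = 2: cos θ = 2/√12, θ ≈ 54.74°.

|L| = 2√3 ℏ ≈ 3.464ℏ; θ_min ≈ 30.00°; θ(m_l=2) ≈ 54.74°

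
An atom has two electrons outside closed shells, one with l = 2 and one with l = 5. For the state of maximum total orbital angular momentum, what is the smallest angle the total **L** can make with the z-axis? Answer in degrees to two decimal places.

L runs from |2 − 5| = 3 to 2 + 5 = 7.
Allowed values: L = 3, 4, 5, 6, 7.
The maximum is L = 7, with |L_tot| = ℏ√(7·8) = 2√14 ℏ.
The minimum angle with z is arccos(7/√56) ≈ 20.70°.

θ_min ≈ 20.70°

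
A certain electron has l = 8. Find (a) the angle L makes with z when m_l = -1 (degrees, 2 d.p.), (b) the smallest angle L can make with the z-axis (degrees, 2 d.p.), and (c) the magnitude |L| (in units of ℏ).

For m_l = -1: cos θ = -1/√72, θ ≈ 96.77°.
cos θ_min = 8/√72, so θ_min ≈ 19.47°.
|L| = ℏ√(8·9) = 6√2 ℏ ≈ 8.485ℏ.

θ(m_l=-1) ≈ 96.77°; θ_min ≈ 19.47°; |L| = 6√2 ℏ ≈ 8.485ℏ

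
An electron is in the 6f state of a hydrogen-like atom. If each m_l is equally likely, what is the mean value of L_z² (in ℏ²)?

For 6f, l = 3.
m_l runs from −3 to 3, i.e. {-3, -2, -1, 0, 1, 2, 3}.
⟨L_z²⟩ = ℏ²·l(l+1)/3 = 4ℏ².

⟨L_z²⟩ = 4 ℏ²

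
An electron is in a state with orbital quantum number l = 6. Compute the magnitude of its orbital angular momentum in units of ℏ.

|L| = √42 ℏ ≈ 6.481ℏ

|L| = ℏ√(l(l+1)) = ℏ√(6·7) = √42 ℏ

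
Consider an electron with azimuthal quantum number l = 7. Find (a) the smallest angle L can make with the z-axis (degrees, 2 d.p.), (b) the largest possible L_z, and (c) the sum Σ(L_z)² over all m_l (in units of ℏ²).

θ_min ≈ 20.70°; L_z,max = 7ℏ; Σ(L_z)² = 280 ℏ²

cos θ_min = 7/√56, so θ_min ≈ 20.70°.
L_z,max = lℏ = 7ℏ.
Σ m_l² = 280, so Σ(L_z)² = 280 ℏ².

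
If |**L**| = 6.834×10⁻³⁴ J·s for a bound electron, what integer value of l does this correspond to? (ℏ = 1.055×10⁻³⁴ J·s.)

|L|/ℏ = (6.834×10⁻³⁴)/(1.055×10⁻³⁴) ≈ 6.478.
l(l+1) ≈ 6.478² ≈ 41.96, so l = 6.

l = 6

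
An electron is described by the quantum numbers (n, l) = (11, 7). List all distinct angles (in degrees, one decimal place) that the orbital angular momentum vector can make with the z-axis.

θ ∈ {20.7°, 36.7°, 48.1°, 57.7°, 66.4°, 74.5°, 82.3°, 90.0°, 97.7°, 105.5°, 113.6°, 122.3°, 131.9°, 143.3°, 159.3°}

|L| = √(l(l+1)) ℏ = 2√14 ℏ.
cos θ = m_l/√56 for each m_l ∈ {-7, -6, -5, -4, -3, -2, -1, 0, 1, 2, 3, 4, 5, 6, 7}.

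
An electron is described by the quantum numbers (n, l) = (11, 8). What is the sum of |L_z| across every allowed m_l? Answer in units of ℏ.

Σ|L_z| = 72 ℏ

The allowed m_l values are -8, -7, -6, -5, -4, -3, -2, -1, 0, 1, 2, 3, 4, 5, 6, 7, 8.
Σ|m_l| = l(l+1) = 72.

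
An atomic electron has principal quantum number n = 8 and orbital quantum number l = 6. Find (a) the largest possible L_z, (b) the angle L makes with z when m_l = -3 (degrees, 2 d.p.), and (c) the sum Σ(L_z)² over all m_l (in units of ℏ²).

L_z,max = 6ℏ; θ(m_l=-3) ≈ 117.58°; Σ(L_z)² = 182 ℏ²

L_z,max = lℏ = 6ℏ.
For m_l = -3: cos θ = -3/√42, θ ≈ 117.58°.
Σ m_l² = 182, so Σ(L_z)² = 182 ℏ².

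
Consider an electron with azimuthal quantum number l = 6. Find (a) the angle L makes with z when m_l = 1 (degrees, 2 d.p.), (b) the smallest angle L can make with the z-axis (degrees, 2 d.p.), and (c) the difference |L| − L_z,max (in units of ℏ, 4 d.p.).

θ(m_l=1) ≈ 81.12°; θ_min ≈ 22.21°; |L|−L_z,max ≈ 0.4807ℏ

For m_l = 1: cos θ = 1/√42, θ ≈ 81.12°.
cos θ_min = 6/√42, so θ_min ≈ 22.21°.
|L| − L_z,max = (√42 − 6)ℏ ≈ 0.4807ℏ.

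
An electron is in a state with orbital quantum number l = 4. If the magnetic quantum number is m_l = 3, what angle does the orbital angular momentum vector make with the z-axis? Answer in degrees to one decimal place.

|L| = ℏ√(l(l+1)) = 2√5 ℏ.
L_z = m_l ℏ = 3ℏ.
cos θ = L_z/|L| = 3/√20, so θ ≈ 47.9°.

θ ≈ 47.9°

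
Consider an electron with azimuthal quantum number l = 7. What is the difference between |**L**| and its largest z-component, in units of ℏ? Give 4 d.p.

|L| − L_z,max ≈ 0.4833ℏ

|L| = 2√14 ℏ ≈ 7.4833ℏ, while L_z,max = lℏ = 7ℏ.
The difference is (2√14 − 7)ℏ ≈ 0.4833ℏ.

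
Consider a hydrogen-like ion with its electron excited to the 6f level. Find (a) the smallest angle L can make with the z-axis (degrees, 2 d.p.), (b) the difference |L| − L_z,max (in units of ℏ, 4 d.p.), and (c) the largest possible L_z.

θ_min ≈ 30.00°; |L|−L_z,max ≈ 0.4641ℏ; L_z,max = 3ℏ

The 6f level has l = 3.
cos θ_min = 3/√12, so θ_min ≈ 30.00°.
|L| − L_z,max = (2√3 − 3)ℏ ≈ 0.4641ℏ.
L_z,max = lℏ = 3ℏ.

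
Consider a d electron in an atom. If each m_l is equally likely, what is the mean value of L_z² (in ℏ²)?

A d state has l = 2.
m_l runs from −2 to 2, i.e. {-2, -1, 0, 1, 2}.
⟨L_z²⟩ = ℏ²·(Σ m_l²)/(2l+1) = ℏ²·10/5 = 2ℏ².

⟨L_z²⟩ = 2 ℏ²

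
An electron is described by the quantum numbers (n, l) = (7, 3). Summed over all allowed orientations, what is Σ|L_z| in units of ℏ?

m_l ∈ {-3, -2, -1, 0, 1, 2, 3}.
Σ|m_l| = l(l+1) = 12.

Σ|L_z| = 12 ℏ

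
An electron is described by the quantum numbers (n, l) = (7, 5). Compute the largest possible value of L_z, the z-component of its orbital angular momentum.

L_z,max = 5ℏ

L_z = m_l ℏ with m_l ∈ {−5, …, 5}; the maximum is m_l = 5.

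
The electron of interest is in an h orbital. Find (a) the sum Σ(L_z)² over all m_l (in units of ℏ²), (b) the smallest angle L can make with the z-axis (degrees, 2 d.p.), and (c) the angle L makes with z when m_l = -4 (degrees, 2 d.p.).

Σ(L_z)² = 110 ℏ²; θ_min ≈ 24.09°; θ(m_l=-4) ≈ 136.91°

H corresponds to l = 5.
Σ m_l² = 110, so Σ(L_z)² = 110 ℏ².
cos θ_min = 5/√30, so θ_min ≈ 24.09°.
For m_l = -4: cos θ = -4/√30, θ ≈ 136.91°.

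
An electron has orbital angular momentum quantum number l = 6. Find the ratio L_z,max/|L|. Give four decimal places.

|L| = √42 ℏ ≈ 6.4807ℏ, while L_z,max = lℏ = 6ℏ.
L_z,max/|L| = 6/√42 = 0.9258.

L_z,max/|L| = 0.9258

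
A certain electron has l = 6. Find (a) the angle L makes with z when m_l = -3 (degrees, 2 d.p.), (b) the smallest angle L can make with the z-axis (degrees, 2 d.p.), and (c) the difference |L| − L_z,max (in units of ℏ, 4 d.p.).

θ(m_l=-3) ≈ 117.58°; θ_min ≈ 22.21°; |L|−L_z,max ≈ 0.4807ℏ

For m_l = -3: cos θ = -3/√42, θ ≈ 117.58°.
cos θ_min = 6/√42, so θ_min ≈ 22.21°.
|L| − L_z,max = (√42 − 6)ℏ ≈ 0.4807ℏ.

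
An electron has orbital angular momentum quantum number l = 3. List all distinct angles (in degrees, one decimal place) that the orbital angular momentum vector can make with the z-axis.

θ ∈ {30.0°, 54.7°, 73.2°, 90.0°, 106.8°, 125.3°, 150.0°}

|L|² = l(l+1)ℏ² = 12ℏ², so |L| = 2√3 ℏ.
cos θ = m_l/√12 for each m_l ∈ {-3, -2, -1, 0, 1, 2, 3}.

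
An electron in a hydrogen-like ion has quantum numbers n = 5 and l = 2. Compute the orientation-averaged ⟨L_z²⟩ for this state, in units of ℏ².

⟨L_z²⟩ = 2 ℏ²

m_l runs from −2 to 2, i.e. {-2, -1, 0, 1, 2}.
⟨L_z²⟩ = ℏ²·l(l+1)/3 = 2ℏ².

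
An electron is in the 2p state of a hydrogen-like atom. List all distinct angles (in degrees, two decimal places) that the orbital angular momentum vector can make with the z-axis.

2p means n = 2, l = 1.
|L| = ℏ√(l(l+1)) = √2 ℏ.
cos θ = m_l/√2 for each m_l ∈ {-1, 0, 1}.

θ ∈ {45.00°, 90.00°, 135.00°}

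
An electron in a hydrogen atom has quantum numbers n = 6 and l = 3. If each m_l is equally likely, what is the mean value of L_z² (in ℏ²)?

⟨L_z²⟩ = 4 ℏ²

The allowed m_l values are -3, -2, -1, 0, 1, 2, 3.
Average of L_z² over 7 states: 28/7 ℏ² = 4 ℏ².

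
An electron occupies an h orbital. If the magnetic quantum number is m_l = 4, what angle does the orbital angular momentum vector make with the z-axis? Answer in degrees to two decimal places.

θ ≈ 43.09°

The letter h corresponds to l = 5.
|L| = √(l(l+1)) ℏ = √30 ℏ.
L_z = m_l ℏ = 4ℏ.
cos θ = L_z/|L| = 4/√30, so θ ≈ 43.09°.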